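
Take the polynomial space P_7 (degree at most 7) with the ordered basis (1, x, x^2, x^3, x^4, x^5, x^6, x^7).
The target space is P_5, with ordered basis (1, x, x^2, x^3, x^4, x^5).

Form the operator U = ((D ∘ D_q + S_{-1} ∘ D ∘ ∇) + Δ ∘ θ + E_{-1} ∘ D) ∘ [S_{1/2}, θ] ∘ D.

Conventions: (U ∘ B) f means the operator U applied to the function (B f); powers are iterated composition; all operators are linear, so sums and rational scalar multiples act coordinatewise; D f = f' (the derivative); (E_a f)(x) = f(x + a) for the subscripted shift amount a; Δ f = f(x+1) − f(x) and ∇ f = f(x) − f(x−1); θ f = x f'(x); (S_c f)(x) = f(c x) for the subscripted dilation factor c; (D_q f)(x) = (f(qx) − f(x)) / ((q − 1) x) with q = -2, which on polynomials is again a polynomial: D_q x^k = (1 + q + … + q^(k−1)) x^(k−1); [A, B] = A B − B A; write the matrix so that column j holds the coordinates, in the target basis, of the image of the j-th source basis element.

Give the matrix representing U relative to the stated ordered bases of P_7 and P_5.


the matrix is [[0, 0, 0, 0, 0, 0, 0, 0]; [0, 0, 0, 0, 0, 0, 0, 0]; [0, 0, 0, 0, 0, 0, 0, 0]; [0, 0, 0, 0, 0, 0, 0, 0]; [0, 0, 0, 0, 0, 0, 0, 0]; [0, 0, 0, 0, 0, 0, 0, 0]] (rows listed top to bottom)

image of 1: 0
image of x: 0
image of x^2: 0
image of x^3: 0
image of x^4: 0
image of x^5: 0
image of x^6: 0
image of x^7: 0
each image's coordinates form column j of the matrix


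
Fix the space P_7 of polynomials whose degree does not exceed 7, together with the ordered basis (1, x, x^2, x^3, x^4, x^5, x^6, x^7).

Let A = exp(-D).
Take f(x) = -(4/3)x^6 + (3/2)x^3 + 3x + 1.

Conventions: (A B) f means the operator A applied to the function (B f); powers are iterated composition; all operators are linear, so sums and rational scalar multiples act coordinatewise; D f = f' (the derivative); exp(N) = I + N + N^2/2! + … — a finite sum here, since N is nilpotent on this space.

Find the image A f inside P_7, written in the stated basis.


order-1 term: 8x^5 - (9/2)x^2 - 3
order-2 term: -20x^4 + (9/2)x
order-3 term: (80/3)x^3 - 3/2
order-4 term: -20x^2
order-5 term: 8x
order-6 term: -4/3
the series for exp(-D) f terminates at order 6
exp(-D) f = -(4/3)x^6 + 8x^5 - 20x^4 + (169/6)x^3 - (49/2)x^2 + (31/2)x - 29/6

the image equals g(x) = -(4/3)x^6 + 8x^5 - 20x^4 + (169/6)x^3 - (49/2)x^2 + (31/2)x - 29/6


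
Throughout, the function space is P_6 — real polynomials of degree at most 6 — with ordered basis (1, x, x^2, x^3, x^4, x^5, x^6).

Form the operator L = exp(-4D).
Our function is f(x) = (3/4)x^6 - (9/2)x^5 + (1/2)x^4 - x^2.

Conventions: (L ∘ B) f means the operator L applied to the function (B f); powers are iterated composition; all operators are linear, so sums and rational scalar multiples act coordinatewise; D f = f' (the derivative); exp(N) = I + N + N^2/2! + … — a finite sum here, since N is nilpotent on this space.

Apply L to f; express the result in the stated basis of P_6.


the result is g(x) = (3/4)x^6 - (45/2)x^5 + (541/2)x^4 - 1688x^3 + 5807x^2 - 10488x + 7792

order-1 term: -18x^5 + 90x^4 - 8x^3 + 8x
order-2 term: 180x^4 - 720x^3 + 48x^2 - 16
order-3 term: -960x^3 + 2880x^2 - 128x
order-4 term: 2880x^2 - 5760x + 128
order-5 term: -4608x + 4608
order-6 term: 3072
the series for exp(-4D) f terminates at order 6
exp(-4D) f = (3/4)x^6 - (45/2)x^5 + (541/2)x^4 - 1688x^3 + 5807x^2 - 10488x + 7792


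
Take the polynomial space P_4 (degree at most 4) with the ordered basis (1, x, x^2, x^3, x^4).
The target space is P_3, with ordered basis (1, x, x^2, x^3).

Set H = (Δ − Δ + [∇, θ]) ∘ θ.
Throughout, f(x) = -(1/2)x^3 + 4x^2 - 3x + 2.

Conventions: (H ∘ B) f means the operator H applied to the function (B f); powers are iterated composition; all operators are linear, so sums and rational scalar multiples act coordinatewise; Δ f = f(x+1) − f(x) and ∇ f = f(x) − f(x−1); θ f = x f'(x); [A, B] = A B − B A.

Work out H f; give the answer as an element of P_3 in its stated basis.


θ f = -(3/2)x^3 + 8x^2 - 3x
Δ θ f = -(9/2)x^2 + (23/2)x + 7/2
Δ θ f = -(9/2)x^2 + (23/2)x + 7/2
(-Δ) θ f = (9/2)x^2 - (23/2)x - 7/2
θ θ f = -(9/2)x^3 + 16x^2 - 3x
∇ θ θ f = -(27/2)x^2 + (91/2)x - 47/2
∇ θ f = -(9/2)x^2 + (41/2)x - 25/2
θ ∇ θ f = -9x^2 + (41/2)x
[∇, θ] θ f = -(9/2)x^2 + 25x - 47/2
(Δ − Δ + [∇, θ]) θ f = -(9/2)x^2 + 25x - 47/2

the result is g(x) = -(9/2)x^2 + 25x - 47/2


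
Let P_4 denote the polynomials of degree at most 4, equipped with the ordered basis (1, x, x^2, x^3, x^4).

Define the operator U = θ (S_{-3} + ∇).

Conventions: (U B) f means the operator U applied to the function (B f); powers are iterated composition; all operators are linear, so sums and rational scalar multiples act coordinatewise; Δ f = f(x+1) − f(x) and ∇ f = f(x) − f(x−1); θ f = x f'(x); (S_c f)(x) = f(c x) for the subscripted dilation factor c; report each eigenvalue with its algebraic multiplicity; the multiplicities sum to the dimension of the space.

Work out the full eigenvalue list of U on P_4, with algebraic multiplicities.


image of 1: 0
image of x: -3x
image of x^2: 18x^2 + 2x
image of x^3: -81x^3 + 6x^2 - 3x
image of x^4: 324x^4 + 12x^3 - 12x^2 + 4x
the matrix is upper triangular; its diagonal is (0, -3, 18, -81, 324)
for a triangular matrix the eigenvalues are the diagonal entries, with algebraic multiplicity their repetition count

λ = -81 (multiplicity 1), λ = -3 (multiplicity 1), λ = 0 (multiplicity 1), λ = 18 (multiplicity 1), λ = 324 (multiplicity 1)


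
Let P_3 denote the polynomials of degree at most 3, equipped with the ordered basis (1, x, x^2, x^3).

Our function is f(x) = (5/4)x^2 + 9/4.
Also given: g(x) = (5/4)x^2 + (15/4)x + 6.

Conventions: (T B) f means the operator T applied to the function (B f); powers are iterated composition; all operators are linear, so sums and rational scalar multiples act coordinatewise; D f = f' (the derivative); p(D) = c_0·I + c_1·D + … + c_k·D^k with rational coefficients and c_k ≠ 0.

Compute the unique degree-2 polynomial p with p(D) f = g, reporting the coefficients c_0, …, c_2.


c_0 = 1, c_1 = 3/2, c_2 = 3/2

D^0 f = (5/4)x^2 + 9/4
D^1 f = (5/2)x
D^2 f = 5/2
matching coefficients of g against c_0 f + c_1 Df + … from the top degree down determines the c_i
solution: c_0 = 1, c_1 = 3/2, c_2 = 3/2


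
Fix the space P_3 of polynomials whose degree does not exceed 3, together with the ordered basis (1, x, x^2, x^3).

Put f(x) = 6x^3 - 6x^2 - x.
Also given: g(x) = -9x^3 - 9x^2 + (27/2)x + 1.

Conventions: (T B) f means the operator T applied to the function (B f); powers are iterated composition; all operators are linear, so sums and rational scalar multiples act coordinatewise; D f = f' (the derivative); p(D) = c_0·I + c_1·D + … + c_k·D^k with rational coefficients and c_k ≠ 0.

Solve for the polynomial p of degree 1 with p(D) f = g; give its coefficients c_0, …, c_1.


c_0 = -3/2, c_1 = -1

D^0 f = 6x^3 - 6x^2 - x
D^1 f = 18x^2 - 12x - 1
matching coefficients of g against c_0 f + c_1 Df + … from the top degree down determines the c_i
solution: c_0 = -3/2, c_1 = -1


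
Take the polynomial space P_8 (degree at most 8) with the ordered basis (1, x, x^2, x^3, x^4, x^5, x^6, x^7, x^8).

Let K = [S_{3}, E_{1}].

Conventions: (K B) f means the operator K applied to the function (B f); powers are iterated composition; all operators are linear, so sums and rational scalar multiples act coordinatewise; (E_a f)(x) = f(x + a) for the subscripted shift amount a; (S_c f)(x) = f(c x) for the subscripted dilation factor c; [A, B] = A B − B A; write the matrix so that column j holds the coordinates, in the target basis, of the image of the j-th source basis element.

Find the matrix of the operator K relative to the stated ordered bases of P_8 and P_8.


image of 1: 0
image of x: -2
image of x^2: -12x - 8
image of x^3: -54x^2 - 72x - 26
image of x^4: -216x^3 - 432x^2 - 312x - 80
image of x^5: -810x^4 - 2160x^3 - 2340x^2 - 1200x - 242
image of x^6: -2916x^5 - 9720x^4 - 14040x^3 - 10800x^2 - 4356x - 728
image of x^7: -10206x^6 - 40824x^5 - 73710x^4 - 75600x^3 - 45738x^2 - 15288x - 2186
image of x^8: -34992x^7 - 163296x^6 - 353808x^5 - 453600x^4 - 365904x^3 - 183456x^2 - 52464x - 6560
each image's coordinates form column j of the matrix

the matrix is [[0, -2, -8, -26, -80, -242, -728, -2186, -6560]; [0, 0, -12, -72, -312, -1200, -4356, -15288, -52464]; [0, 0, 0, -54, -432, -2340, -10800, -45738, -183456]; [0, 0, 0, 0, -216, -2160, -14040, -75600, -365904]; [0, 0, 0, 0, 0, -810, -9720, -73710, -453600]; [0, 0, 0, 0, 0, 0, -2916, -40824, -353808]; [0, 0, 0, 0, 0, 0, 0, -10206, -163296]; [0, 0, 0, 0, 0, 0, 0, 0, -34992]; [0, 0, 0, 0, 0, 0, 0, 0, 0]] (rows listed top to bottom)


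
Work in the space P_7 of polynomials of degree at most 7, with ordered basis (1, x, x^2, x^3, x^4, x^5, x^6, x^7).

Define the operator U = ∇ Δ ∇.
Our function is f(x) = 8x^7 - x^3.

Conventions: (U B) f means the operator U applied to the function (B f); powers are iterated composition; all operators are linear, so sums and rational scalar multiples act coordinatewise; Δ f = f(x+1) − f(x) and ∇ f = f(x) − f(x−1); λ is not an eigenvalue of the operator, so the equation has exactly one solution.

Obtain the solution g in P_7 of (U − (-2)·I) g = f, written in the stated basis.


the result is g(x) = 4x^7 - 420x^4 + (1679/2)x^3 - 1260x^2 + 5880x - 10581/2

write g with unknown coordinates in the stated basis and equate coefficients in (U − (-2)·I) g = f
solving from the highest basis element down gives g = 4x^7 - 420x^4 + (1679/2)x^3 - 1260x^2 + 5880x - 10581/2
check: U g = 840x^4 - 1680x^3 + 2520x^2 - 11760x + 10581
so U g − (-2)·g = 8x^7 - x^3 = f ✓


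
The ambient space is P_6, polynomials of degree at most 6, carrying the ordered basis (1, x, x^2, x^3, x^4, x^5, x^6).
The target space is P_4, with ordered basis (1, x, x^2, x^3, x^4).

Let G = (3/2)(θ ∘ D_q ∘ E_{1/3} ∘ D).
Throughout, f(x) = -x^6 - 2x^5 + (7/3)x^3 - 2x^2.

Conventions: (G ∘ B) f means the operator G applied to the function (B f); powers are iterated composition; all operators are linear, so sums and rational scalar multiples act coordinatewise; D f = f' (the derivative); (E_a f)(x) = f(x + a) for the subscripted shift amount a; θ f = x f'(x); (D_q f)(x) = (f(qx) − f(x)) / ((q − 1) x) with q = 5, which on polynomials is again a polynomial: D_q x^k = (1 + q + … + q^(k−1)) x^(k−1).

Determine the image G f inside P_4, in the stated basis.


D f = -6x^5 - 10x^4 + 7x^2 - 4x
E_{1/3} D f = -6x^5 - 20x^4 - 20x^3 - (17/9)x^2 - (32/27)x - 19/27
D_q E_{1/3} D f = -4686x^4 - 3120x^3 - 620x^2 - (34/3)x - 32/27
θ (D_q ∘ E_{1/3} ∘ D) f = -18744x^4 - 9360x^3 - 1240x^2 - (34/3)x
((3/2)(θ ∘ D_q ∘ E_{1/3} ∘ D)) f = -28116x^4 - 14040x^3 - 1860x^2 - 17x

the image equals g(x) = -28116x^4 - 14040x^3 - 1860x^2 - 17x


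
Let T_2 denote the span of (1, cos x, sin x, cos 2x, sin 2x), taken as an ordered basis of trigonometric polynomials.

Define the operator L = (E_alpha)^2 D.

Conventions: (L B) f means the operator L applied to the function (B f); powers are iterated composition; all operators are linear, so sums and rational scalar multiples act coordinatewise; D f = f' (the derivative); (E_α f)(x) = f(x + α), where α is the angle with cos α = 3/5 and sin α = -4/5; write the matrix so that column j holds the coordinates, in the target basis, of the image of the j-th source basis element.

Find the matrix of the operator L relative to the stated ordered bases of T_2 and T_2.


the matrix is [[0, 0, 0, 0, 0]; [0, 24/25, -7/25, 0, 0]; [0, 7/25, 24/25, 0, 0]; [0, 0, 0, -672/625, -1054/625]; [0, 0, 0, 1054/625, -672/625]] (rows listed top to bottom)

image of 1: 0
image of cos x: (24/25)cos x + (7/25)sin x
image of sin x: -(7/25)cos x + (24/25)sin x
image of cos 2x: -(672/625)cos 2x + (1054/625)sin 2x
image of sin 2x: -(1054/625)cos 2x - (672/625)sin 2x
each image's coordinates form column j of the matrix


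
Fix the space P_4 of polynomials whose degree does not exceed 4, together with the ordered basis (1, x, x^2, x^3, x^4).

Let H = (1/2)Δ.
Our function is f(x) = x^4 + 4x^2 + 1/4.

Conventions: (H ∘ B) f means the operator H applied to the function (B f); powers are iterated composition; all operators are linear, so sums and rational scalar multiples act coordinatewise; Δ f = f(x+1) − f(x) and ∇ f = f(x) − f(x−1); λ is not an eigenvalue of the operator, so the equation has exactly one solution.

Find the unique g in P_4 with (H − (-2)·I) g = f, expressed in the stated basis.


g(x) = (1/2)x^4 - (1/2)x^3 + (13/8)x^2 - (15/16)x - 3/64

write g with unknown coordinates in the stated basis and equate coefficients in (H − (-2)·I) g = f
solving from the highest basis element down gives g = (1/2)x^4 - (1/2)x^3 + (13/8)x^2 - (15/16)x - 3/64
check: H g = x^3 + (3/4)x^2 + (15/8)x + 11/32
so H g − (-2)·g = x^4 + 4x^2 + 1/4 = f ✓


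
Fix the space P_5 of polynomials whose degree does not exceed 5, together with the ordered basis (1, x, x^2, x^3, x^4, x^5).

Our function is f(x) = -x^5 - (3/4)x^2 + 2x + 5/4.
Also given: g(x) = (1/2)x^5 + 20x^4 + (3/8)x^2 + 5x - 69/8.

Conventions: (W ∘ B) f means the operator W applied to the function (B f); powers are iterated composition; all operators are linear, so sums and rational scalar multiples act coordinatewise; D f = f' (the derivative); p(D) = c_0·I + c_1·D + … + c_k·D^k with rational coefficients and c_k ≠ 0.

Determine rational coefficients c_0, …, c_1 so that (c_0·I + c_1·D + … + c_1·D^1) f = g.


D^0 f = -x^5 - (3/4)x^2 + 2x + 5/4
D^1 f = -5x^4 - (3/2)x + 2
matching coefficients of g against c_0 f + c_1 Df + … from the top degree down determines the c_i
solution: c_0 = -1/2, c_1 = -4

c_0 = -1/2, c_1 = -4


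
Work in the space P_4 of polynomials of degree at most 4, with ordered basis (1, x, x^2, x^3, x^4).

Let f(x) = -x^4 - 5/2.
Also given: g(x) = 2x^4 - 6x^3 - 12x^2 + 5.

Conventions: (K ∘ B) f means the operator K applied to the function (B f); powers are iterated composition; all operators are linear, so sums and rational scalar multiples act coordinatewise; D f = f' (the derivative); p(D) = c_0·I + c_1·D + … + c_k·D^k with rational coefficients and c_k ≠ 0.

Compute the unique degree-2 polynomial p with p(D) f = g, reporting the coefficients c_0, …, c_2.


D^0 f = -x^4 - 5/2
D^1 f = -4x^3
D^2 f = -12x^2
matching coefficients of g against c_0 f + c_1 Df + … from the top degree down determines the c_i
solution: c_0 = -2, c_1 = 3/2, c_2 = 1

p(D) = -2·I + (3/2)·D + D^2, i.e. c_0 = -2, c_1 = 3/2, c_2 = 1


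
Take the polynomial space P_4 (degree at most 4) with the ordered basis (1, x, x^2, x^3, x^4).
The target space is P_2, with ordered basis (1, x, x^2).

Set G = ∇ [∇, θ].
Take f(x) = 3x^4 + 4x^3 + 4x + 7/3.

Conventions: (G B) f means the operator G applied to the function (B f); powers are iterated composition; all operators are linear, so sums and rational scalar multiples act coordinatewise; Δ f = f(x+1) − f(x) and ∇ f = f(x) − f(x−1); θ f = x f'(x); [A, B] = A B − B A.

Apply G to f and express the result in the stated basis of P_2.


the image equals g(x) = 36x^2 - 84x + 48

θ f = 12x^4 + 12x^3 + 4x
∇ θ f = 48x^3 - 36x^2 + 12x + 4
∇ f = 12x^3 - 6x^2 + 5
θ ∇ f = 36x^3 - 12x^2
[∇, θ] f = 12x^3 - 24x^2 + 12x + 4
∇ [∇, θ] f = 36x^2 - 84x + 48


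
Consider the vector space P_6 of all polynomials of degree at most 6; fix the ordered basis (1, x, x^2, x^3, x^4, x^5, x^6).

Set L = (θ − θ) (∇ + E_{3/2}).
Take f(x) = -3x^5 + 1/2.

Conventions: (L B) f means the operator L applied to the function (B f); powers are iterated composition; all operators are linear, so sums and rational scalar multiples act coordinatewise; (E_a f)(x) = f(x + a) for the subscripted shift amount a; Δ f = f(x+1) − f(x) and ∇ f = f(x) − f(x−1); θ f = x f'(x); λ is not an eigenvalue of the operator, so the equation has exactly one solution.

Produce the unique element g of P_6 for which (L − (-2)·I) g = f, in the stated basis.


the result is g(x) = -(3/2)x^5 + 1/4

write g with unknown coordinates in the stated basis and equate coefficients in (L − (-2)·I) g = f
solving from the highest basis element down gives g = -(3/2)x^5 + 1/4
check: L g = 0
so L g − (-2)·g = -3x^5 + 1/2 = f ✓


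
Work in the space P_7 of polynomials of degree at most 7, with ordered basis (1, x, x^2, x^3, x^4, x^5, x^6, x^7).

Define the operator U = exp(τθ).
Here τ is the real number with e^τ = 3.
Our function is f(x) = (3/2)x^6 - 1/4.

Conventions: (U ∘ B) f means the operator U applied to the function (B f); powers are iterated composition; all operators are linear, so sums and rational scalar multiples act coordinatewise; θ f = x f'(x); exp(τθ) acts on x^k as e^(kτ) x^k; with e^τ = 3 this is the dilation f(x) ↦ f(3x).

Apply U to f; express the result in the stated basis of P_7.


exp(τθ) x^k = e^(kτ) x^k; with e^τ = 3 this sends x^k to 3^k x^k
x^6 ↦ 729 x^6
applying this coordinatewise to f: exp(τθ) f = (2187/2)x^6 - 1/4

g(x) = (2187/2)x^6 - 1/4


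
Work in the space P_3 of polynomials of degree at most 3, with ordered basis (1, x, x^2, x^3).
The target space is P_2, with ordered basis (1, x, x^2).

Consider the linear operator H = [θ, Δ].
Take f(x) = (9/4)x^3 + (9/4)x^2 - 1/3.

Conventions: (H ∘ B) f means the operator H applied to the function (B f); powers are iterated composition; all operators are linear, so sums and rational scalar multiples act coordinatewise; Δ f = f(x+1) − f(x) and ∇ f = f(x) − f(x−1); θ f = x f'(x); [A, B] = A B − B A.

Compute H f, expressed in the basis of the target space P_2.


Δ f = (27/4)x^2 + (45/4)x + 9/2
θ Δ f = (27/2)x^2 + (45/4)x
θ f = (27/4)x^3 + (9/2)x^2
Δ θ f = (81/4)x^2 + (117/4)x + 45/4
[θ, Δ] f = -(27/4)x^2 - 18x - 45/4

the result is g(x) = -(27/4)x^2 - 18x - 45/4


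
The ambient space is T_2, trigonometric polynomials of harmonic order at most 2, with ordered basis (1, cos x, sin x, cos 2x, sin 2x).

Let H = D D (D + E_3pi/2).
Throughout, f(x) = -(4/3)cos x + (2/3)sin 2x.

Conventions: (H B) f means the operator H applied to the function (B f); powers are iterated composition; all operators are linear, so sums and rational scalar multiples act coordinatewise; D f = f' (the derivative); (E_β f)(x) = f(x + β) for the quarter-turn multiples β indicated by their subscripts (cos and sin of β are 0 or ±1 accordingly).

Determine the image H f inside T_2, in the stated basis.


the image equals g(x) = -(16/3)cos 2x + (8/3)sin 2x

D f = (4/3)sin x + (4/3)cos 2x
E_3pi/2 f = -(4/3)sin x - (2/3)sin 2x
(D + E_3pi/2) f = (4/3)cos 2x - (2/3)sin 2x
D (D + E_3pi/2) f = -(4/3)cos 2x - (8/3)sin 2x
D D (D + E_3pi/2) f = -(16/3)cos 2x + (8/3)sin 2x


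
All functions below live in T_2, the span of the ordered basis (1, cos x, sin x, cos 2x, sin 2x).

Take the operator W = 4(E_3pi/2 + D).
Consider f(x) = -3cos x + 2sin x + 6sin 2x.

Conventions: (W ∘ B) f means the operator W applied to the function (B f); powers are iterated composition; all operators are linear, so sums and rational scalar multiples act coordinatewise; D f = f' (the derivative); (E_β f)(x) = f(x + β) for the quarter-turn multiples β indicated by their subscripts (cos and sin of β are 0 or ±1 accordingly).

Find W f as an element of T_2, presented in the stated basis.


E_3pi/2 f = -2cos x - 3sin x - 6sin 2x
D f = 2cos x + 3sin x + 12cos 2x
(E_3pi/2 + D) f = 12cos 2x - 6sin 2x
(4(E_3pi/2 + D)) f = 48cos 2x - 24sin 2x

the image equals g(x) = 48cos 2x - 24sin 2x


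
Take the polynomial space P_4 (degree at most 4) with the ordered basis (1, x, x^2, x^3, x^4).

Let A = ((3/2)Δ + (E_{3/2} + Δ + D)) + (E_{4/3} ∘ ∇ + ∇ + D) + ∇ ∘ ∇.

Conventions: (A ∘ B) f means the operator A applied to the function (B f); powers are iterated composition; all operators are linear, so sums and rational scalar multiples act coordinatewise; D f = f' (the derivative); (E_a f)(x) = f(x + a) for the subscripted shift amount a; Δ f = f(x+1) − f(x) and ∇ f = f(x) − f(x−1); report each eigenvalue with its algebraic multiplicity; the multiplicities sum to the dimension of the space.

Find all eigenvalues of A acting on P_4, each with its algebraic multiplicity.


image of 1: 1
image of x: x + 8
image of x^2: x^2 + 16x + 89/12
image of x^3: x^3 + 24x^2 + (89/4)x + 77/24
image of x^4: x^4 + 32x^3 + (89/2)x^2 + (77/6)x + 10243/432
the matrix is upper triangular; its diagonal is (1, 1, 1, 1, 1)
for a triangular matrix the eigenvalues are the diagonal entries, with algebraic multiplicity their repetition count

λ = 1 (multiplicity 5)


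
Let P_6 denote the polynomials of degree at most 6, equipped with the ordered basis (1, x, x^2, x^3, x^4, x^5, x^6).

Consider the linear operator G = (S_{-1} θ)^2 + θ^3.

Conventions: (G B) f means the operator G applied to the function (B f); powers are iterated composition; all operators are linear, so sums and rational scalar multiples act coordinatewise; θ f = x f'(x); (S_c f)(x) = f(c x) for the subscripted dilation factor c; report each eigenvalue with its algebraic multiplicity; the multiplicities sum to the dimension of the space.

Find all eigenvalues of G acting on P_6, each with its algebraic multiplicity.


λ = 0 (multiplicity 1), λ = 2 (multiplicity 1), λ = 12 (multiplicity 1), λ = 36 (multiplicity 1), λ = 80 (multiplicity 1), λ = 150 (multiplicity 1), λ = 252 (multiplicity 1)

image of 1: 0
image of x: 2x
image of x^2: 12x^2
image of x^3: 36x^3
image of x^4: 80x^4
image of x^5: 150x^5
image of x^6: 252x^6
the matrix is upper triangular; its diagonal is (0, 2, 12, 36, 80, 150, 252)
for a triangular matrix the eigenvalues are the diagonal entries, with algebraic multiplicity their repetition count


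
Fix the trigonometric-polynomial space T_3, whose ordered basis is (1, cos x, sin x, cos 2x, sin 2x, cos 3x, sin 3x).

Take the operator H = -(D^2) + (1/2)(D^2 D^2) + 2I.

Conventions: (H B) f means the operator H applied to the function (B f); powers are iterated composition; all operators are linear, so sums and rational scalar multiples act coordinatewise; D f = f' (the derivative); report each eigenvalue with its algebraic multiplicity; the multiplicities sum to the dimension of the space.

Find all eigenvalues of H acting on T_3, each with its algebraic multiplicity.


λ = 2 (multiplicity 1), λ = 7/2 (multiplicity 2), λ = 14 (multiplicity 2), λ = 103/2 (multiplicity 2)

image of 1: 2
image of cos x: (7/2)cos x
image of sin x: (7/2)sin x
image of cos 2x: 14cos 2x
image of sin 2x: 14sin 2x
image of cos 3x: (103/2)cos 3x
image of sin 3x: (103/2)sin 3x
the matrix is diagonal; its diagonal is (2, 7/2, 7/2, 14, 14, 103/2, 103/2)
for a triangular matrix the eigenvalues are the diagonal entries, with algebraic multiplicity their repetition count


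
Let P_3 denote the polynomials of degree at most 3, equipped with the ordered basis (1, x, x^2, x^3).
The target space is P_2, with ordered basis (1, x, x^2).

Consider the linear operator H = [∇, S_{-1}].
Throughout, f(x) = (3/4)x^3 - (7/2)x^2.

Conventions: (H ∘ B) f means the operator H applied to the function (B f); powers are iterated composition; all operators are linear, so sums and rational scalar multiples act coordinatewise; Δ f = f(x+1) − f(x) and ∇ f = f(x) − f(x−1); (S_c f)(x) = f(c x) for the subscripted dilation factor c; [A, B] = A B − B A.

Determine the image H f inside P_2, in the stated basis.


the result is g(x) = -(9/2)x^2 - 14x - 3/2

S_{-1} f = -(3/4)x^3 - (7/2)x^2
∇ S_{-1} f = -(9/4)x^2 - (19/4)x + 11/4
∇ f = (9/4)x^2 - (37/4)x + 17/4
S_{-1} ∇ f = (9/4)x^2 + (37/4)x + 17/4
[∇, S_{-1}] f = -(9/2)x^2 - 14x - 3/2


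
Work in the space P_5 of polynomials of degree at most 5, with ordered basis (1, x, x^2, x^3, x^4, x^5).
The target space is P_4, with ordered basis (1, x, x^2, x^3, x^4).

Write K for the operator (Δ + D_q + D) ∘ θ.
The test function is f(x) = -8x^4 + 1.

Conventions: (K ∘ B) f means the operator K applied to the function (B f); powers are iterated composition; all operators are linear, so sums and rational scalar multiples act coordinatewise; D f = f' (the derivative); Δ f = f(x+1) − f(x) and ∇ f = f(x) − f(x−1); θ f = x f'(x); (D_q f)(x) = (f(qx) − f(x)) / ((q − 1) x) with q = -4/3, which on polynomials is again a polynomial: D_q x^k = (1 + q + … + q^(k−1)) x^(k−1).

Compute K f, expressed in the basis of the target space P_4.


the image equals g(x) = -(6112/27)x^3 - 192x^2 - 128x - 32

θ f = -32x^4
Δ θ f = -128x^3 - 192x^2 - 128x - 32
D_q θ f = (800/27)x^3
D θ f = -128x^3
(Δ + D_q + D) θ f = -(6112/27)x^3 - 192x^2 - 128x - 32


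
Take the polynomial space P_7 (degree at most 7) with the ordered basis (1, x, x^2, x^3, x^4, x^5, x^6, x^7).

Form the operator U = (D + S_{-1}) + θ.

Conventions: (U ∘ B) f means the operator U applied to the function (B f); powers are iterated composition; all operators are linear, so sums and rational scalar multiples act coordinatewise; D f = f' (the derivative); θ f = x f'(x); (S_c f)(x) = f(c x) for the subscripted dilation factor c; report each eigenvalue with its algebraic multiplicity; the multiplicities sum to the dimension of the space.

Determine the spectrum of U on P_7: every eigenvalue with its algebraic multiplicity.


λ = 0 (multiplicity 1), λ = 1 (multiplicity 1), λ = 2 (multiplicity 1), λ = 3 (multiplicity 1), λ = 4 (multiplicity 1), λ = 5 (multiplicity 1), λ = 6 (multiplicity 1), λ = 7 (multiplicity 1)

image of 1: 1
image of x: 1
image of x^2: 3x^2 + 2x
image of x^3: 2x^3 + 3x^2
image of x^4: 5x^4 + 4x^3
image of x^5: 4x^5 + 5x^4
image of x^6: 7x^6 + 6x^5
image of x^7: 6x^7 + 7x^6
the matrix is upper triangular; its diagonal is (1, 0, 3, 2, 5, 4, 7, 6)
for a triangular matrix the eigenvalues are the diagonal entries, with algebraic multiplicity their repetition count


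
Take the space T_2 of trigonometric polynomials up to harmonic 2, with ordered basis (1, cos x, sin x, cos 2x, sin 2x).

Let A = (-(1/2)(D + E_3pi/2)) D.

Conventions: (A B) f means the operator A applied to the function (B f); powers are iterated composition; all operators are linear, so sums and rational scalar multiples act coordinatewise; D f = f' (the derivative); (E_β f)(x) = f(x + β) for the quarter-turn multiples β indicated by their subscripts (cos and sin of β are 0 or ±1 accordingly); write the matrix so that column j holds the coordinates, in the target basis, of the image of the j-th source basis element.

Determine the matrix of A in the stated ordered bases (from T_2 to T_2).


image of 1: 0
image of cos x: 0
image of sin x: 0
image of cos 2x: 2cos 2x - sin 2x
image of sin 2x: cos 2x + 2sin 2x
each image's coordinates form column j of the matrix

the matrix is [[0, 0, 0, 0, 0]; [0, 0, 0, 0, 0]; [0, 0, 0, 0, 0]; [0, 0, 0, 2, 1]; [0, 0, 0, -1, 2]] (rows listed top to bottom)


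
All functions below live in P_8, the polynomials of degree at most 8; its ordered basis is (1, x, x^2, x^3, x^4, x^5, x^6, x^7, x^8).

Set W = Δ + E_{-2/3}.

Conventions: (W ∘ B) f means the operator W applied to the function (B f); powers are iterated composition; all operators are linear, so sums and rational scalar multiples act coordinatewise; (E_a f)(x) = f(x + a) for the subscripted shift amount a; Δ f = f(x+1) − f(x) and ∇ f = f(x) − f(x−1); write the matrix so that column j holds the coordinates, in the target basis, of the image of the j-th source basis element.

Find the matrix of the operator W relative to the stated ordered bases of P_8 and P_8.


the matrix is [[1, 1/3, 13/9, 19/27, 97/81, 211/243, 793/729, 2059/2187, 6817/6561]; [0, 1, 2/3, 13/3, 76/27, 485/81, 422/81, 5551/729, 16472/2187]; [0, 0, 1, 1, 26/3, 190/27, 485/27, 1477/81, 22204/729]; [0, 0, 0, 1, 4/3, 130/9, 380/27, 3395/81, 11816/243]; [0, 0, 0, 0, 1, 5/3, 65/3, 665/27, 6790/81]; [0, 0, 0, 0, 0, 1, 2, 91/3, 1064/27]; [0, 0, 0, 0, 0, 0, 1, 7/3, 364/9]; [0, 0, 0, 0, 0, 0, 0, 1, 8/3]; [0, 0, 0, 0, 0, 0, 0, 0, 1]] (rows listed top to bottom)

image of 1: 1
image of x: x + 1/3
image of x^2: x^2 + (2/3)x + 13/9
image of x^3: x^3 + x^2 + (13/3)x + 19/27
image of x^4: x^4 + (4/3)x^3 + (26/3)x^2 + (76/27)x + 97/81
image of x^5: x^5 + (5/3)x^4 + (130/9)x^3 + (190/27)x^2 + (485/81)x + 211/243
image of x^6: x^6 + 2x^5 + (65/3)x^4 + (380/27)x^3 + (485/27)x^2 + (422/81)x + 793/729
image of x^7: x^7 + (7/3)x^6 + (91/3)x^5 + (665/27)x^4 + (3395/81)x^3 + (1477/81)x^2 + (5551/729)x + 2059/2187
image of x^8: x^8 + (8/3)x^7 + (364/9)x^6 + (1064/27)x^5 + (6790/81)x^4 + (11816/243)x^3 + (22204/729)x^2 + (16472/2187)x + 6817/6561
each image's coordinates form column j of the matrix


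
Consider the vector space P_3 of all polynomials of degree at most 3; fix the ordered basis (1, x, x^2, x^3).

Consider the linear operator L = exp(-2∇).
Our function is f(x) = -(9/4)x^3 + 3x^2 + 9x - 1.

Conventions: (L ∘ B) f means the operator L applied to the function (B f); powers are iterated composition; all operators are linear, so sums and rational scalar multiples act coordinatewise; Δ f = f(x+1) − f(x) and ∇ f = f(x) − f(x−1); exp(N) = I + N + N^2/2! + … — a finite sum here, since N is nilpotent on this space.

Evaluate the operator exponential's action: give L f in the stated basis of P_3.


g(x) = -(9/4)x^3 + (33/2)x^2 - (87/2)x + 97/2

order-1 term: (27/2)x^2 - (51/2)x - 15/2
order-2 term: -27x + 39
order-3 term: 18
the series for exp(-2∇) f terminates at order 3
exp(-2∇) f = -(9/4)x^3 + (33/2)x^2 - (87/2)x + 97/2


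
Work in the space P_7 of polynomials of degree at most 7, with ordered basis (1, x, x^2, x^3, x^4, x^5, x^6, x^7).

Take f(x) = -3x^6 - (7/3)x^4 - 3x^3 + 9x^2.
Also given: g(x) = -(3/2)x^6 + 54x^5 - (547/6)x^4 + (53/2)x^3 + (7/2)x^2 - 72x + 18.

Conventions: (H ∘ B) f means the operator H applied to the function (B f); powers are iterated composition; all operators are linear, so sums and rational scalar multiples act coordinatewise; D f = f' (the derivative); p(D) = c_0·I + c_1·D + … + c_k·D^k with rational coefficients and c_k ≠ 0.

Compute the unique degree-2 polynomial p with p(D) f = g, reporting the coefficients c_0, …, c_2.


c_0 = 1/2, c_1 = -3, c_2 = 1

D^0 f = -3x^6 - (7/3)x^4 - 3x^3 + 9x^2
D^1 f = -18x^5 - (28/3)x^3 - 9x^2 + 18x
D^2 f = -90x^4 - 28x^2 - 18x + 18
matching coefficients of g against c_0 f + c_1 Df + … from the top degree down determines the c_i
solution: c_0 = 1/2, c_1 = -3, c_2 = 1


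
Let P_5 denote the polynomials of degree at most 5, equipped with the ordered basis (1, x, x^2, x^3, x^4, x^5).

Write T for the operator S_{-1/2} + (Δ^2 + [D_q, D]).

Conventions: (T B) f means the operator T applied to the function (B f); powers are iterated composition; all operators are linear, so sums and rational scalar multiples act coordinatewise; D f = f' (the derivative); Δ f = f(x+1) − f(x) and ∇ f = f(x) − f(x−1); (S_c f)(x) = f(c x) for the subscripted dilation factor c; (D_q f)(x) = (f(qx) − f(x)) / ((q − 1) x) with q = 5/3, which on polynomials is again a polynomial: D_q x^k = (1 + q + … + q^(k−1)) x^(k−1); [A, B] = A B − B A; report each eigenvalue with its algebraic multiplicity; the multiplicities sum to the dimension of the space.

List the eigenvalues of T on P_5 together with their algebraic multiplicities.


λ = -1/2 (multiplicity 1), λ = -1/8 (multiplicity 1), λ = -1/32 (multiplicity 1), λ = 1/16 (multiplicity 1), λ = 1/4 (multiplicity 1), λ = 1 (multiplicity 1)

image of 1: 1
image of x: -(1/2)x
image of x^2: (1/4)x^2 + 4/3
image of x^3: -(1/8)x^3 + (28/9)x + 6
image of x^4: (1/16)x^4 + (32/9)x^2 + 24x + 14
image of x^5: -(1/32)x^5 - (64/81)x^3 + 60x^2 + 70x + 30
the matrix is upper triangular; its diagonal is (1, -1/2, 1/4, -1/8, 1/16, -1/32)
for a triangular matrix the eigenvalues are the diagonal entries, with algebraic multiplicity their repetition count


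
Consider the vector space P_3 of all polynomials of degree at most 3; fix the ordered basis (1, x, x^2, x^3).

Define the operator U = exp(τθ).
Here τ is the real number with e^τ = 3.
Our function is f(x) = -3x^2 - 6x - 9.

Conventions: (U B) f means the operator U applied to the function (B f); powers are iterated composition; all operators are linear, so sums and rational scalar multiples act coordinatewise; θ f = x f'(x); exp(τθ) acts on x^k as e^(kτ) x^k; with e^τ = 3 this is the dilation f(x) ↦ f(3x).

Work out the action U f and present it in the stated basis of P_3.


exp(τθ) x^k = e^(kτ) x^k; with e^τ = 3 this sends x^k to 3^k x^k
x ↦ 3 x
x^2 ↦ 9 x^2
applying this coordinatewise to f: exp(τθ) f = -27x^2 - 18x - 9

the image equals g(x) = -27x^2 - 18x - 9


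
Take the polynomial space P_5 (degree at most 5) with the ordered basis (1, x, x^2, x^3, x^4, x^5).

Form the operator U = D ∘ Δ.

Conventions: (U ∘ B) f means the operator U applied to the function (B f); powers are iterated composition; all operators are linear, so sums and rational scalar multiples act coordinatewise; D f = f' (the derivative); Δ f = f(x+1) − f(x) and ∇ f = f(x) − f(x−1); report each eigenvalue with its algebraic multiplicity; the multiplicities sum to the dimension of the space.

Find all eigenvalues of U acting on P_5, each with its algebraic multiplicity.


λ = 0 (multiplicity 6)

image of 1: 0
image of x: 0
image of x^2: 2
image of x^3: 6x + 3
image of x^4: 12x^2 + 12x + 4
image of x^5: 20x^3 + 30x^2 + 20x + 5
the matrix is upper triangular; its diagonal is (0, 0, 0, 0, 0, 0)
for a triangular matrix the eigenvalues are the diagonal entries, with algebraic multiplicity their repetition count


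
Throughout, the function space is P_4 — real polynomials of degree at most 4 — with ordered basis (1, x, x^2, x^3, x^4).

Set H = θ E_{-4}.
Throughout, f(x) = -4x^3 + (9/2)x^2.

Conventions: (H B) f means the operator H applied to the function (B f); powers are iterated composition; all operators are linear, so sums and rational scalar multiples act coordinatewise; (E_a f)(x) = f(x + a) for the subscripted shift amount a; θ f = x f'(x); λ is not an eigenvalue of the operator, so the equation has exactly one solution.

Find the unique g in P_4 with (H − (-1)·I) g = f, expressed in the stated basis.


the image equals g(x) = -x^3 - (13/2)x^2 - 2x

write g with unknown coordinates in the stated basis and equate coefficients in (H − (-1)·I) g = f
solving from the highest basis element down gives g = -x^3 - (13/2)x^2 - 2x
check: H g = -3x^3 + 11x^2 + 2x
so H g − (-1)·g = -4x^3 + (9/2)x^2 = f ✓


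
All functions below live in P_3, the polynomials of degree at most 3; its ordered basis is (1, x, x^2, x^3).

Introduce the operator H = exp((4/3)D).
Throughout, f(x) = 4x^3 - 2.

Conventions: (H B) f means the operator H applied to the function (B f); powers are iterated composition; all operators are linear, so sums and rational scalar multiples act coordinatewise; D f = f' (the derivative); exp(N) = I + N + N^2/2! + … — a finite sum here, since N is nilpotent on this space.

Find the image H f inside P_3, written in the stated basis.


g(x) = 4x^3 + 16x^2 + (64/3)x + 202/27

order-1 term: 16x^2
order-2 term: (64/3)x
order-3 term: 256/27
the series for exp((4/3)D) f terminates at order 3
exp((4/3)D) f = 4x^3 + 16x^2 + (64/3)x + 202/27


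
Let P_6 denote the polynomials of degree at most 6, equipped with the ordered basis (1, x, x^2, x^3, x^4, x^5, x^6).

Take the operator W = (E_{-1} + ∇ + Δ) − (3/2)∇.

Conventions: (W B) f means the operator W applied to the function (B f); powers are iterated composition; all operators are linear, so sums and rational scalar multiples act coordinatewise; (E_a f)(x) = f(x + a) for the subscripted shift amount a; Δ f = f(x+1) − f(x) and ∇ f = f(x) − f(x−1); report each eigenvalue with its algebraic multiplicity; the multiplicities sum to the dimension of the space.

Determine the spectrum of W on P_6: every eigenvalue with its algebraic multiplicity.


image of 1: 1
image of x: x - 1/2
image of x^2: x^2 - x + 5/2
image of x^3: x^3 - (3/2)x^2 + (15/2)x - 1/2
image of x^4: x^4 - 2x^3 + 15x^2 - 2x + 5/2
image of x^5: x^5 - (5/2)x^4 + 25x^3 - 5x^2 + (25/2)x - 1/2
image of x^6: x^6 - 3x^5 + (75/2)x^4 - 10x^3 + (75/2)x^2 - 3x + 5/2
the matrix is upper triangular; its diagonal is (1, 1, 1, 1, 1, 1, 1)
for a triangular matrix the eigenvalues are the diagonal entries, with algebraic multiplicity their repetition count

λ = 1 (multiplicity 7)


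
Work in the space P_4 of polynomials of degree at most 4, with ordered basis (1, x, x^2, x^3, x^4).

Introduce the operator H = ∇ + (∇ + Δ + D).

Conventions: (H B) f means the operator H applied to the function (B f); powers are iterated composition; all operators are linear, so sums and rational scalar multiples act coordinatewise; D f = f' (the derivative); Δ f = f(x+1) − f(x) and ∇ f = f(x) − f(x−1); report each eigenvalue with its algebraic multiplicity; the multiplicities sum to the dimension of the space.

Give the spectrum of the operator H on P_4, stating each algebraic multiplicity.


image of 1: 0
image of x: 4
image of x^2: 8x - 1
image of x^3: 12x^2 - 3x + 3
image of x^4: 16x^3 - 6x^2 + 12x - 1
the matrix is upper triangular; its diagonal is (0, 0, 0, 0, 0)
for a triangular matrix the eigenvalues are the diagonal entries, with algebraic multiplicity their repetition count

λ = 0 (multiplicity 5)


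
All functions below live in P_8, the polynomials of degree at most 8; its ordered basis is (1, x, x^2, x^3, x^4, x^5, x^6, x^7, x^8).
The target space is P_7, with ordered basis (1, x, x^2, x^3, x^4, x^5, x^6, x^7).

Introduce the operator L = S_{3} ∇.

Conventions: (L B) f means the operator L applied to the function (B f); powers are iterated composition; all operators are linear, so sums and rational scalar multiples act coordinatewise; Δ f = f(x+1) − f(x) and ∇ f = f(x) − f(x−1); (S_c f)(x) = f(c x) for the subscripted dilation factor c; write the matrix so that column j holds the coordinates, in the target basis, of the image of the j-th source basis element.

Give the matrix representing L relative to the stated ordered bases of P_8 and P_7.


the matrix is [[0, 1, -1, 1, -1, 1, -1, 1, -1]; [0, 0, 6, -9, 12, -15, 18, -21, 24]; [0, 0, 0, 27, -54, 90, -135, 189, -252]; [0, 0, 0, 0, 108, -270, 540, -945, 1512]; [0, 0, 0, 0, 0, 405, -1215, 2835, -5670]; [0, 0, 0, 0, 0, 0, 1458, -5103, 13608]; [0, 0, 0, 0, 0, 0, 0, 5103, -20412]; [0, 0, 0, 0, 0, 0, 0, 0, 17496]] (rows listed top to bottom)

image of 1: 0
image of x: 1
image of x^2: 6x - 1
image of x^3: 27x^2 - 9x + 1
image of x^4: 108x^3 - 54x^2 + 12x - 1
image of x^5: 405x^4 - 270x^3 + 90x^2 - 15x + 1
image of x^6: 1458x^5 - 1215x^4 + 540x^3 - 135x^2 + 18x - 1
image of x^7: 5103x^6 - 5103x^5 + 2835x^4 - 945x^3 + 189x^2 - 21x + 1
image of x^8: 17496x^7 - 20412x^6 + 13608x^5 - 5670x^4 + 1512x^3 - 252x^2 + 24x - 1
each image's coordinates form column j of the matrix


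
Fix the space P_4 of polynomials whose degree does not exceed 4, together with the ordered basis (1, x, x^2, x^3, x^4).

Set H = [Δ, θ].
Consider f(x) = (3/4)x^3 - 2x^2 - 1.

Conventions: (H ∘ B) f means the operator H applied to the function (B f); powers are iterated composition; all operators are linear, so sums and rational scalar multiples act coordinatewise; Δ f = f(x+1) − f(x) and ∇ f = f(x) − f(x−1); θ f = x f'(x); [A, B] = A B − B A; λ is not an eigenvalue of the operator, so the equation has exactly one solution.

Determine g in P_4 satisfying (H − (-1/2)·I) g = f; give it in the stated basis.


the image equals g(x) = (3/2)x^3 - 13x^2 + 34x - 27

write g with unknown coordinates in the stated basis and equate coefficients in (H − (-1/2)·I) g = f
solving from the highest basis element down gives g = (3/2)x^3 - 13x^2 + 34x - 27
check: H g = (9/2)x^2 - 17x + 25/2
so H g − (-1/2)·g = (3/4)x^3 - 2x^2 - 1 = f ✓


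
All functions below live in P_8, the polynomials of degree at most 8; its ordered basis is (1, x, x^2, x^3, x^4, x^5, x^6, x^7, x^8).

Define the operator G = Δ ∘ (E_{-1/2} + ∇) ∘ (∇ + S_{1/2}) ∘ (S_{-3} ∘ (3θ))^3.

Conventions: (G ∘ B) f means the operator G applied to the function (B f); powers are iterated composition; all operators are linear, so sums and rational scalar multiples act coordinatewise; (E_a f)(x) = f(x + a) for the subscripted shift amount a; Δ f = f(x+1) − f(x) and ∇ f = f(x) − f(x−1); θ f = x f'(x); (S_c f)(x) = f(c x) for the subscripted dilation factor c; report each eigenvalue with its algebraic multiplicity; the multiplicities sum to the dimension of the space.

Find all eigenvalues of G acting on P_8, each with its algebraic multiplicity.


λ = 0 (multiplicity 9)

image of 1: 0
image of x: -729/2
image of x^2: 78732x + 393660
image of x^3: -(43046721/8)x^2 - (387420489/4)x - 1391843979/32
image of x^4: 229582512x^3 + 11708708112x^2 + 11077356204x - 6313519080
image of x^5: -(242137805625/32)x^4 - (7990547585625/8)x^3 - (93223055165625/64)x^2 + (26877296424375/16)x - 557933931721125/512
image of x^6: (847288609443/4)x^5 + (275368798068975/4)x^4 + (1085941567769445/8)x^3 - (944726799528945/4)x^2 + (19522376850176163/64)x - 439177929227955/4
image of x^7: -(678113317090881/128)x^6 - (262429853714170947/64)x^5 - (5211300841843420485/512)x^4 + (1515583263698119035/64)x^3 - (93744419294594662083/2048)x^2 + (2109610529469730791/64)x - 86451407442613249911/8192
image of x^8: 122009559759792x^7 + 219495198007865808x^6 + 656136909998221428x^5 - 1910974729737742200x^4 + 4919478828697208349x^3 - 5314858432696299312x^2 + (13610418035921802171/4)x - 883806748509993300
the matrix is upper triangular; its diagonal is (0, 0, 0, 0, 0, 0, 0, 0, 0)
for a triangular matrix the eigenvalues are the diagonal entries, with algebraic multiplicity their repetition count
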